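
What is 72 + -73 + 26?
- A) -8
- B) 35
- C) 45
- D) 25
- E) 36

First: 72 + -73 = -1
Then: -1 + 26 = 25
D) 25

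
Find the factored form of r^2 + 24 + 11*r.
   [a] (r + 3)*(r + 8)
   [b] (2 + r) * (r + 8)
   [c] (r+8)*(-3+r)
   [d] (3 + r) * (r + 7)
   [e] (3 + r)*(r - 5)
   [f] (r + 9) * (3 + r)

We need to factor r^2 + 24 + 11*r.
The factored form is (r + 3)*(r + 8).
a) (r + 3)*(r + 8)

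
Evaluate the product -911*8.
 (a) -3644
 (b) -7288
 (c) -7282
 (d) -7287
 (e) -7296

-911 * 8 = -7288
b) -7288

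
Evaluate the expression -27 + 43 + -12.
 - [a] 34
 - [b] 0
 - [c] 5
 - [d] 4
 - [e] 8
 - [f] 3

First: -27 + 43 = 16
Then: 16 + -12 = 4
d) 4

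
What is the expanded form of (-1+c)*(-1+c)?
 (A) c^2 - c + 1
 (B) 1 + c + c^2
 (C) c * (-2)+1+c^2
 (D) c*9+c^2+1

Expanding (-1+c)*(-1+c):
= c * (-2)+1+c^2
C) c * (-2)+1+c^2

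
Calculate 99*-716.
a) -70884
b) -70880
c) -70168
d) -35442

99 * -716 = -70884
a) -70884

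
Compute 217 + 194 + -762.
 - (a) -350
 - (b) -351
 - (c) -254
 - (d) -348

First: 217 + 194 = 411
Then: 411 + -762 = -351
b) -351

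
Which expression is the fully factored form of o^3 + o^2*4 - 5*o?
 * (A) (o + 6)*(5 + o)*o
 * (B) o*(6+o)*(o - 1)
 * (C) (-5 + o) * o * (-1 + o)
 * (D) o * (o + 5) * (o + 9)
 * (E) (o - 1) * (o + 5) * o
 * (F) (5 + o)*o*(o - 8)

We need to factor o^3 + o^2*4 - 5*o.
The factored form is (o - 1) * (o + 5) * o.
E) (o - 1) * (o + 5) * o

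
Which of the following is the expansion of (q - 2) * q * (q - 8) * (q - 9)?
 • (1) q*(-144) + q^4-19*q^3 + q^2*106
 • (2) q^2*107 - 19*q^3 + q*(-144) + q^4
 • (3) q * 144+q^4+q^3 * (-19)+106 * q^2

Expanding (q - 2) * q * (q - 8) * (q - 9):
= q*(-144) + q^4-19*q^3 + q^2*106
1) q*(-144) + q^4-19*q^3 + q^2*106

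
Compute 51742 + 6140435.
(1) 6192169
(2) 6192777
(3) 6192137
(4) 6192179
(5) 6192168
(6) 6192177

51742 + 6140435 = 6192177
6) 6192177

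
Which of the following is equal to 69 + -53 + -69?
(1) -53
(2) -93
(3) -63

First: 69 + -53 = 16
Then: 16 + -69 = -53
1) -53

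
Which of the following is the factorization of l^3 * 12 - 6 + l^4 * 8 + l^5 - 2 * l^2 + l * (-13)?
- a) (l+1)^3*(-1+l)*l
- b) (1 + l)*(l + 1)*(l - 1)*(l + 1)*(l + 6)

We need to factor l^3 * 12 - 6 + l^4 * 8 + l^5 - 2 * l^2 + l * (-13).
The factored form is (1 + l)*(l + 1)*(l - 1)*(l + 1)*(l + 6).
b) (1 + l)*(l + 1)*(l - 1)*(l + 1)*(l + 6)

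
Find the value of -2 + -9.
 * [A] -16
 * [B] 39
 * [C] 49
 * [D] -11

-2 + -9 = -11
D) -11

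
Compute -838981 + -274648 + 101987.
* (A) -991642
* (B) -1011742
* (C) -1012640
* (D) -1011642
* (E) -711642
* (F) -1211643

First: -838981 + -274648 = -1113629
Then: -1113629 + 101987 = -1011642
D) -1011642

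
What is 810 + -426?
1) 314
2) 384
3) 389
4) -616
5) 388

810 + -426 = 384
2) 384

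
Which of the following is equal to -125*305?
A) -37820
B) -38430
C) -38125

-125 * 305 = -38125
C) -38125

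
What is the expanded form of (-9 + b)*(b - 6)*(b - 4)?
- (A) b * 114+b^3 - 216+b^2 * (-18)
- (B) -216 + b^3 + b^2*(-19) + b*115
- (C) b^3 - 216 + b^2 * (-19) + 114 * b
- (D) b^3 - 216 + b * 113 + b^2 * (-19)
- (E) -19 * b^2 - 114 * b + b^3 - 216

Expanding (-9 + b)*(b - 6)*(b - 4):
= b^3 - 216 + b^2 * (-19) + 114 * b
C) b^3 - 216 + b^2 * (-19) + 114 * b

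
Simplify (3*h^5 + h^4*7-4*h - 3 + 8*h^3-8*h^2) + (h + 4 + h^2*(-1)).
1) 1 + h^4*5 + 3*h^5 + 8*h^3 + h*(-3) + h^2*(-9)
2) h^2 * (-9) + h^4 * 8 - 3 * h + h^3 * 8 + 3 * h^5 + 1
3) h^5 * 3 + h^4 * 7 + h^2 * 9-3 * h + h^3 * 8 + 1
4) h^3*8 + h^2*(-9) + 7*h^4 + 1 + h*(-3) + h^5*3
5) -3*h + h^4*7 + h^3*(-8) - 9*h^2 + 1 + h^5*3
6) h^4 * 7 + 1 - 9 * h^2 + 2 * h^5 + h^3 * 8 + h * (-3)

Adding the polynomials and combining like terms:
(3*h^5 + h^4*7 - 4*h - 3 + 8*h^3 - 8*h^2) + (h + 4 + h^2*(-1))
= h^3*8 + h^2*(-9) + 7*h^4 + 1 + h*(-3) + h^5*3
4) h^3*8 + h^2*(-9) + 7*h^4 + 1 + h*(-3) + h^5*3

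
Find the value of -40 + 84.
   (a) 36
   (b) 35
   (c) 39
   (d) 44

-40 + 84 = 44
d) 44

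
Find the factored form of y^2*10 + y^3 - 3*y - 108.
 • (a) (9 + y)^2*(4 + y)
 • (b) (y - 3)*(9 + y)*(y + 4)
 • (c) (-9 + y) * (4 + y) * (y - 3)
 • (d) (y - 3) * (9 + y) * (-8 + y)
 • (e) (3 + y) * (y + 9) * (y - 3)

We need to factor y^2*10 + y^3 - 3*y - 108.
The factored form is (y - 3)*(9 + y)*(y + 4).
b) (y - 3)*(9 + y)*(y + 4)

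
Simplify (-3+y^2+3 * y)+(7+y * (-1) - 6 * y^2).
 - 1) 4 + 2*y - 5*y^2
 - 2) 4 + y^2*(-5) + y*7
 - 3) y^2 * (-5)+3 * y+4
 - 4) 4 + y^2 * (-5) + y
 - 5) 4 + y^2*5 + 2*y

Adding the polynomials and combining like terms:
(-3 + y^2 + 3*y) + (7 + y*(-1) - 6*y^2)
= 4 + 2*y - 5*y^2
1) 4 + 2*y - 5*y^2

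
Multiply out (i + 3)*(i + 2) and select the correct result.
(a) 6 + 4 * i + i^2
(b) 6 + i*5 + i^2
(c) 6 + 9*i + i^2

Expanding (i + 3)*(i + 2):
= 6 + i*5 + i^2
b) 6 + i*5 + i^2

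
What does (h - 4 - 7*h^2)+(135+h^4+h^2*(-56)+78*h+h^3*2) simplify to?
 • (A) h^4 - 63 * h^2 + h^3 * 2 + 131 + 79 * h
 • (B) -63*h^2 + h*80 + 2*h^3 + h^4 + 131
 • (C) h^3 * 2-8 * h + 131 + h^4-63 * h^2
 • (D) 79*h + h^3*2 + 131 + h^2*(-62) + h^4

Adding the polynomials and combining like terms:
(h - 4 - 7*h^2) + (135 + h^4 + h^2*(-56) + 78*h + h^3*2)
= h^4 - 63 * h^2 + h^3 * 2 + 131 + 79 * h
A) h^4 - 63 * h^2 + h^3 * 2 + 131 + 79 * h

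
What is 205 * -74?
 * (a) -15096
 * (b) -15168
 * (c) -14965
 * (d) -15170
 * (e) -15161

205 * -74 = -15170
d) -15170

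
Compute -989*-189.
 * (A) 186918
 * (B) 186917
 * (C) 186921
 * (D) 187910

-989 * -189 = 186921
C) 186921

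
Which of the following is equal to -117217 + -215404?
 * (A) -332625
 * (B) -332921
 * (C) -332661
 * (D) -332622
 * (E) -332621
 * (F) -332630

-117217 + -215404 = -332621
E) -332621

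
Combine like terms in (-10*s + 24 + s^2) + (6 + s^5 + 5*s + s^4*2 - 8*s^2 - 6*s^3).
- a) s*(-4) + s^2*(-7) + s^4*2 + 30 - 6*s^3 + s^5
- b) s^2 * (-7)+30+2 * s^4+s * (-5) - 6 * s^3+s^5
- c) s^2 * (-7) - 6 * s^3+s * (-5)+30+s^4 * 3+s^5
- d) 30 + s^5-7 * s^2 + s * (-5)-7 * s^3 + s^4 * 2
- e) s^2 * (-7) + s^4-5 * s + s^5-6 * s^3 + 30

Adding the polynomials and combining like terms:
(-10*s + 24 + s^2) + (6 + s^5 + 5*s + s^4*2 - 8*s^2 - 6*s^3)
= s^2 * (-7)+30+2 * s^4+s * (-5) - 6 * s^3+s^5
b) s^2 * (-7)+30+2 * s^4+s * (-5) - 6 * s^3+s^5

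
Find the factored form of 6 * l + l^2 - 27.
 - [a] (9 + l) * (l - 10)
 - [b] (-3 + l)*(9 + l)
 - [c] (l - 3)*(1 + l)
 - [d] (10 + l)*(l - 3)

We need to factor 6 * l + l^2 - 27.
The factored form is (-3 + l)*(9 + l).
b) (-3 + l)*(9 + l)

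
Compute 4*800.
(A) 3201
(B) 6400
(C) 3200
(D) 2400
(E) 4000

4 * 800 = 3200
C) 3200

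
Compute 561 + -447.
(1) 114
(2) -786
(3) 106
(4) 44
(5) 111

561 + -447 = 114
1) 114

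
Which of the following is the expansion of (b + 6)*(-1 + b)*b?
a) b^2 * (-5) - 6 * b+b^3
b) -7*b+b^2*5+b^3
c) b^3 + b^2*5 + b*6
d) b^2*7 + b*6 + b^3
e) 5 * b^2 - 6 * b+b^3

Expanding (b + 6)*(-1 + b)*b:
= 5 * b^2 - 6 * b+b^3
e) 5 * b^2 - 6 * b+b^3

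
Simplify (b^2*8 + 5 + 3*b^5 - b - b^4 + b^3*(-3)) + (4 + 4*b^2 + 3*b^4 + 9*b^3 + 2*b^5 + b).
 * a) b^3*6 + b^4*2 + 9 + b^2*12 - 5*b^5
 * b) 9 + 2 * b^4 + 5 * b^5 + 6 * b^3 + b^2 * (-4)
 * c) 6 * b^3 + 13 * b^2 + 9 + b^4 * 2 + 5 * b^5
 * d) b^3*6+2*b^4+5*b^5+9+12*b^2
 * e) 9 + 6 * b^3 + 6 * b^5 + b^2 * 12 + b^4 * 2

Adding the polynomials and combining like terms:
(b^2*8 + 5 + 3*b^5 - b - b^4 + b^3*(-3)) + (4 + 4*b^2 + 3*b^4 + 9*b^3 + 2*b^5 + b)
= b^3*6+2*b^4+5*b^5+9+12*b^2
d) b^3*6+2*b^4+5*b^5+9+12*b^2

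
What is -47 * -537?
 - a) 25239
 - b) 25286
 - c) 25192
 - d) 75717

-47 * -537 = 25239
a) 25239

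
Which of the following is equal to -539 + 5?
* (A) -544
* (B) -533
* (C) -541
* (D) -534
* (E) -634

-539 + 5 = -534
D) -534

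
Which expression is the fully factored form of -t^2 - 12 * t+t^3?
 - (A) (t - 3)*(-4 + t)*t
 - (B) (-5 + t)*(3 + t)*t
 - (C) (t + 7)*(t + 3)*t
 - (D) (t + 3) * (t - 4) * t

We need to factor -t^2 - 12 * t+t^3.
The factored form is (t + 3) * (t - 4) * t.
D) (t + 3) * (t - 4) * t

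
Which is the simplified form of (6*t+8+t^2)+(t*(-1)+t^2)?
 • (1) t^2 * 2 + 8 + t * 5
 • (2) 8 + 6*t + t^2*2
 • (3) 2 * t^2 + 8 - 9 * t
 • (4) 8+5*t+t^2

Adding the polynomials and combining like terms:
(6*t + 8 + t^2) + (t*(-1) + t^2)
= t^2 * 2 + 8 + t * 5
1) t^2 * 2 + 8 + t * 5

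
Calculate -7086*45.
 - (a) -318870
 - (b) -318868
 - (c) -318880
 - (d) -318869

-7086 * 45 = -318870
a) -318870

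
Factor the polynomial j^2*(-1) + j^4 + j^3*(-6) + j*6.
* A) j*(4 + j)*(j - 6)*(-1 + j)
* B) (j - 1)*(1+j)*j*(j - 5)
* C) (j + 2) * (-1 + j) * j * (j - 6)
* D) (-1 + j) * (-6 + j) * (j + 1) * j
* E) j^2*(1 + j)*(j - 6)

We need to factor j^2*(-1) + j^4 + j^3*(-6) + j*6.
The factored form is (-1 + j) * (-6 + j) * (j + 1) * j.
D) (-1 + j) * (-6 + j) * (j + 1) * j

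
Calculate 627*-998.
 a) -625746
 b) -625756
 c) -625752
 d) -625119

627 * -998 = -625746
a) -625746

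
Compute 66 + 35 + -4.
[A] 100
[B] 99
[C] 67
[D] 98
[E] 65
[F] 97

First: 66 + 35 = 101
Then: 101 + -4 = 97
F) 97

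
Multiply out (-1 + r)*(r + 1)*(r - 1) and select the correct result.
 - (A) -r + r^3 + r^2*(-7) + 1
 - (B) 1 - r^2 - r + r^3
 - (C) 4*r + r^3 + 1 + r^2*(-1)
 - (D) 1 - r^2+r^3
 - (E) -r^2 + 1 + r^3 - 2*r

Expanding (-1 + r)*(r + 1)*(r - 1):
= 1 - r^2 - r + r^3
B) 1 - r^2 - r + r^3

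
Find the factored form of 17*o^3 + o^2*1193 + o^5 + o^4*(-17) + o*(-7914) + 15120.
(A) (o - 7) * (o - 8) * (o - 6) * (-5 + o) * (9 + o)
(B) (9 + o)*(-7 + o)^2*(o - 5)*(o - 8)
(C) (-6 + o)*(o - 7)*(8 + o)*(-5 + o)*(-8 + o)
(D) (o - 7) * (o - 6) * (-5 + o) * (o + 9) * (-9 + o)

We need to factor 17*o^3 + o^2*1193 + o^5 + o^4*(-17) + o*(-7914) + 15120.
The factored form is (o - 7) * (o - 8) * (o - 6) * (-5 + o) * (9 + o).
A) (o - 7) * (o - 8) * (o - 6) * (-5 + o) * (9 + o)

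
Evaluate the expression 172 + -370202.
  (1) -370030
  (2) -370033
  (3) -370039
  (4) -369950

172 + -370202 = -370030
1) -370030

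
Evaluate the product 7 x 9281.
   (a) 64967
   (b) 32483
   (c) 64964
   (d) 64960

7 * 9281 = 64967
a) 64967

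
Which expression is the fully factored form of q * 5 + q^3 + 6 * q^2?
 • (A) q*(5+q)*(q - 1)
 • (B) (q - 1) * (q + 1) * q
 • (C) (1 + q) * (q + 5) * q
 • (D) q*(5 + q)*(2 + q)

We need to factor q * 5 + q^3 + 6 * q^2.
The factored form is (1 + q) * (q + 5) * q.
C) (1 + q) * (q + 5) * q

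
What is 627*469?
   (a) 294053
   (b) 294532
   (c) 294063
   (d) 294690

627 * 469 = 294063
c) 294063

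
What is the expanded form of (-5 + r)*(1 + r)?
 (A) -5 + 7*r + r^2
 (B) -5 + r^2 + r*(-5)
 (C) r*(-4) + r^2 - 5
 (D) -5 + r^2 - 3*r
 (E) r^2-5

Expanding (-5 + r)*(1 + r):
= r*(-4) + r^2 - 5
C) r*(-4) + r^2 - 5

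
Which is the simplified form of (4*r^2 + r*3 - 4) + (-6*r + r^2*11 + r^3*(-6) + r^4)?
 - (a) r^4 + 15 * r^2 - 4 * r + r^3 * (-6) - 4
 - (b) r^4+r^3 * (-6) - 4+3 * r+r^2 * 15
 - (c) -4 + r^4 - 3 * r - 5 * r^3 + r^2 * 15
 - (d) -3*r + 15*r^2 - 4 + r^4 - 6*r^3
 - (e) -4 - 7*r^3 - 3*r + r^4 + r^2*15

Adding the polynomials and combining like terms:
(4*r^2 + r*3 - 4) + (-6*r + r^2*11 + r^3*(-6) + r^4)
= -3*r + 15*r^2 - 4 + r^4 - 6*r^3
d) -3*r + 15*r^2 - 4 + r^4 - 6*r^3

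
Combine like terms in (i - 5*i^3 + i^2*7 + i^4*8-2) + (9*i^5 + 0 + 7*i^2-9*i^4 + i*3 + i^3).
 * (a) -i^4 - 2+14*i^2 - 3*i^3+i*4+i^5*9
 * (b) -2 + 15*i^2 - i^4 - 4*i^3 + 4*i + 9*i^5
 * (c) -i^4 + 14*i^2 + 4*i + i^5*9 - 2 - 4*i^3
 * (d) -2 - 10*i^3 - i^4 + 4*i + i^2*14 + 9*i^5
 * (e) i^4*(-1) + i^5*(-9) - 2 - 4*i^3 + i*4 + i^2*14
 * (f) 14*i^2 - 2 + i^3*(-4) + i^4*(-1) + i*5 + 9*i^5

Adding the polynomials and combining like terms:
(i - 5*i^3 + i^2*7 + i^4*8 - 2) + (9*i^5 + 0 + 7*i^2 - 9*i^4 + i*3 + i^3)
= -i^4 + 14*i^2 + 4*i + i^5*9 - 2 - 4*i^3
c) -i^4 + 14*i^2 + 4*i + i^5*9 - 2 - 4*i^3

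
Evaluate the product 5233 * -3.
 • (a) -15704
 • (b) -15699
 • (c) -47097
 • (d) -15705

5233 * -3 = -15699
b) -15699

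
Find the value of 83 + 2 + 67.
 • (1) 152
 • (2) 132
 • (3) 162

First: 83 + 2 = 85
Then: 85 + 67 = 152
1) 152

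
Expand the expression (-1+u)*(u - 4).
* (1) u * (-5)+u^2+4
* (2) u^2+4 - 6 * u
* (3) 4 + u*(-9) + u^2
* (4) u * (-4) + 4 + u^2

Expanding (-1+u)*(u - 4):
= u * (-5)+u^2+4
1) u * (-5)+u^2+4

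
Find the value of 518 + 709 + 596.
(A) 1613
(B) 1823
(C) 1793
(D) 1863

First: 518 + 709 = 1227
Then: 1227 + 596 = 1823
B) 1823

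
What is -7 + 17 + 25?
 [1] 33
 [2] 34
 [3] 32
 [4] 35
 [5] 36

First: -7 + 17 = 10
Then: 10 + 25 = 35
4) 35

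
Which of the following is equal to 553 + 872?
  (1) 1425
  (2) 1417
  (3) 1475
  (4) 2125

553 + 872 = 1425
1) 1425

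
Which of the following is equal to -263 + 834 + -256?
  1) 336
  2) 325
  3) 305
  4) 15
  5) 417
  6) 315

First: -263 + 834 = 571
Then: 571 + -256 = 315
6) 315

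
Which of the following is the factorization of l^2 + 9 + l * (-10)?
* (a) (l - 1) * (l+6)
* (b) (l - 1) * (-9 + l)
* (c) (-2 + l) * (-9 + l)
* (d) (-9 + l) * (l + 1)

We need to factor l^2 + 9 + l * (-10).
The factored form is (l - 1) * (-9 + l).
b) (l - 1) * (-9 + l)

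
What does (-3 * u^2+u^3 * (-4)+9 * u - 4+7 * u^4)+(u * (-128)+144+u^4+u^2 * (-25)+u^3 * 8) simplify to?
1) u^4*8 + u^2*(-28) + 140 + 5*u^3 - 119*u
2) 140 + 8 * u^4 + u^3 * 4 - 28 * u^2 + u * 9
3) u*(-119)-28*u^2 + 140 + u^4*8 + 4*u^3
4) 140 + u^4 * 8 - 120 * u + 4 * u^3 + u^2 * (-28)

Adding the polynomials and combining like terms:
(-3*u^2 + u^3*(-4) + 9*u - 4 + 7*u^4) + (u*(-128) + 144 + u^4 + u^2*(-25) + u^3*8)
= u*(-119)-28*u^2 + 140 + u^4*8 + 4*u^3
3) u*(-119)-28*u^2 + 140 + u^4*8 + 4*u^3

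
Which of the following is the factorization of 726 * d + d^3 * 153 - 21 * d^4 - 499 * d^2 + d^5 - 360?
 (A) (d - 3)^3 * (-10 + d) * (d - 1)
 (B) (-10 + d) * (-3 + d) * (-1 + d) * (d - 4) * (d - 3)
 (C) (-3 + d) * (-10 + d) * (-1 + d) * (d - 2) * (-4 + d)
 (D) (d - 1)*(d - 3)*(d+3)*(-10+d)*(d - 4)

We need to factor 726 * d + d^3 * 153 - 21 * d^4 - 499 * d^2 + d^5 - 360.
The factored form is (-10 + d) * (-3 + d) * (-1 + d) * (d - 4) * (d - 3).
B) (-10 + d) * (-3 + d) * (-1 + d) * (d - 4) * (d - 3)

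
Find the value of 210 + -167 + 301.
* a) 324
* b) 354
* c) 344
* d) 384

First: 210 + -167 = 43
Then: 43 + 301 = 344
c) 344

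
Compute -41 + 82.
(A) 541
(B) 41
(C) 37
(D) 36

-41 + 82 = 41
B) 41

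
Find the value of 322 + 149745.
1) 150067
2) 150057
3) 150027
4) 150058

322 + 149745 = 150067
1) 150067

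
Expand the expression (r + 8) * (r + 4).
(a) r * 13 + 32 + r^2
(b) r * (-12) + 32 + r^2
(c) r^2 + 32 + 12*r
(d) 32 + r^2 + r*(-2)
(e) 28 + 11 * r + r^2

Expanding (r + 8) * (r + 4):
= r^2 + 32 + 12*r
c) r^2 + 32 + 12*r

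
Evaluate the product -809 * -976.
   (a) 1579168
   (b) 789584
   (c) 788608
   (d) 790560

-809 * -976 = 789584
b) 789584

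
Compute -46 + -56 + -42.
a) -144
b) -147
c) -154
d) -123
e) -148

First: -46 + -56 = -102
Then: -102 + -42 = -144
a) -144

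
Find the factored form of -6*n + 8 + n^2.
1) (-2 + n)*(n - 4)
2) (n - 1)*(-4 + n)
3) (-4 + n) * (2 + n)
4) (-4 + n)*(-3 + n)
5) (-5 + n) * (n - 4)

We need to factor -6*n + 8 + n^2.
The factored form is (-2 + n)*(n - 4).
1) (-2 + n)*(n - 4)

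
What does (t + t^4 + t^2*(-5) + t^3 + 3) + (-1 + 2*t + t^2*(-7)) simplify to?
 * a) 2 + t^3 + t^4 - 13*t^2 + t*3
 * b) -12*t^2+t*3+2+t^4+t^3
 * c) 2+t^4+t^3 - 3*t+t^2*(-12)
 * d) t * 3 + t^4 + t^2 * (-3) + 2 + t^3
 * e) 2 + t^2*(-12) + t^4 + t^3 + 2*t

Adding the polynomials and combining like terms:
(t + t^4 + t^2*(-5) + t^3 + 3) + (-1 + 2*t + t^2*(-7))
= -12*t^2+t*3+2+t^4+t^3
b) -12*t^2+t*3+2+t^4+t^3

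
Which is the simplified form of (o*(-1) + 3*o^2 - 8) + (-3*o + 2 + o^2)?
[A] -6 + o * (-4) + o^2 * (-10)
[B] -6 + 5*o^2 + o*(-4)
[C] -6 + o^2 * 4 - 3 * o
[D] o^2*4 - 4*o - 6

Adding the polynomials and combining like terms:
(o*(-1) + 3*o^2 - 8) + (-3*o + 2 + o^2)
= o^2*4 - 4*o - 6
D) o^2*4 - 4*o - 6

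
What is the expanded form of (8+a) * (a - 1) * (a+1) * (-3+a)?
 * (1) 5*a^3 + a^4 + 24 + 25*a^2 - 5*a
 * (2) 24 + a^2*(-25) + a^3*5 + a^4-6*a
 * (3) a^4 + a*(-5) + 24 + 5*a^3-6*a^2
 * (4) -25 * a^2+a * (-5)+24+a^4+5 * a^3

Expanding (8+a) * (a - 1) * (a+1) * (-3+a):
= -25 * a^2+a * (-5)+24+a^4+5 * a^3
4) -25 * a^2+a * (-5)+24+a^4+5 * a^3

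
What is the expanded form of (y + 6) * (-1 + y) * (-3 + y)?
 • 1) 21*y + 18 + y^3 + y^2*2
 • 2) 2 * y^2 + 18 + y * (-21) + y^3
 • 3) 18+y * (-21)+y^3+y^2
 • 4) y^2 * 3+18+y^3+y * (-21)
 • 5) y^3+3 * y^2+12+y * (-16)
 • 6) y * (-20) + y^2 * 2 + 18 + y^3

Expanding (y + 6) * (-1 + y) * (-3 + y):
= 2 * y^2 + 18 + y * (-21) + y^3
2) 2 * y^2 + 18 + y * (-21) + y^3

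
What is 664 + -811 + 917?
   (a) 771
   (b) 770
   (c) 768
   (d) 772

First: 664 + -811 = -147
Then: -147 + 917 = 770
b) 770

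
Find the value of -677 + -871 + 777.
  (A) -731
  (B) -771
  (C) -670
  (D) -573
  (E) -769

First: -677 + -871 = -1548
Then: -1548 + 777 = -771
B) -771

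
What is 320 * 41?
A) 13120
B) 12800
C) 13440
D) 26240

320 * 41 = 13120
A) 13120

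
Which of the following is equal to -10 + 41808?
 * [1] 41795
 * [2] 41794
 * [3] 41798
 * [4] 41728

-10 + 41808 = 41798
3) 41798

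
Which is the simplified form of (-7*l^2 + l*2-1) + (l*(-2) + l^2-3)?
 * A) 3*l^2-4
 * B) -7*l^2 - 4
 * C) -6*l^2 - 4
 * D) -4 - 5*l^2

Adding the polynomials and combining like terms:
(-7*l^2 + l*2 - 1) + (l*(-2) + l^2 - 3)
= -6*l^2 - 4
C) -6*l^2 - 4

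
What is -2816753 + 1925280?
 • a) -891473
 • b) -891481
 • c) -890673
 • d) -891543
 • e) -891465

-2816753 + 1925280 = -891473
a) -891473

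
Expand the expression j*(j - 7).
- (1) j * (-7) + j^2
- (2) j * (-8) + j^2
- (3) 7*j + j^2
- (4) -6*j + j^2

Expanding j*(j - 7):
= j * (-7) + j^2
1) j * (-7) + j^2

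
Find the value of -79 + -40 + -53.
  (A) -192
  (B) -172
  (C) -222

First: -79 + -40 = -119
Then: -119 + -53 = -172
B) -172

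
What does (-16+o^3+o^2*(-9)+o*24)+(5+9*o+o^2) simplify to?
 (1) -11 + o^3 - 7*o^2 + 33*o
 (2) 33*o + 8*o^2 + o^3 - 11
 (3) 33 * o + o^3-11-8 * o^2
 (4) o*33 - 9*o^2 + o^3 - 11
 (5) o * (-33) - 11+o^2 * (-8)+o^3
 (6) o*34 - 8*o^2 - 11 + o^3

Adding the polynomials and combining like terms:
(-16 + o^3 + o^2*(-9) + o*24) + (5 + 9*o + o^2)
= 33 * o + o^3-11-8 * o^2
3) 33 * o + o^3-11-8 * o^2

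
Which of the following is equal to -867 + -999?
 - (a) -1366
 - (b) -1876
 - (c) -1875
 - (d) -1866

-867 + -999 = -1866
d) -1866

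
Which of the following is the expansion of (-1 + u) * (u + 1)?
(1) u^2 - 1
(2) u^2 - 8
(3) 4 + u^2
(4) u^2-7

Expanding (-1 + u) * (u + 1):
= u^2 - 1
1) u^2 - 1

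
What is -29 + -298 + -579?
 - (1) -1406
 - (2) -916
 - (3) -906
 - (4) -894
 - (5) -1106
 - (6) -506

First: -29 + -298 = -327
Then: -327 + -579 = -906
3) -906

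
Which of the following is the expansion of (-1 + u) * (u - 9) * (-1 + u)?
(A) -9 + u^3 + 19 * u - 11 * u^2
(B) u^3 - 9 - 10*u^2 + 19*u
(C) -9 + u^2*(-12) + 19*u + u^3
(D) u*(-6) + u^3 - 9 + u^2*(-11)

Expanding (-1 + u) * (u - 9) * (-1 + u):
= -9 + u^3 + 19 * u - 11 * u^2
A) -9 + u^3 + 19 * u - 11 * u^2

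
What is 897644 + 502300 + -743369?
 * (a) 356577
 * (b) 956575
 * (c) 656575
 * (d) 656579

First: 897644 + 502300 = 1399944
Then: 1399944 + -743369 = 656575
c) 656575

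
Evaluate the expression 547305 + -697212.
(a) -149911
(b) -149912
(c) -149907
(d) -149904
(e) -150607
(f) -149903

547305 + -697212 = -149907
c) -149907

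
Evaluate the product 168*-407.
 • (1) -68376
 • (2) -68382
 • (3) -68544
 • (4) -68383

168 * -407 = -68376
1) -68376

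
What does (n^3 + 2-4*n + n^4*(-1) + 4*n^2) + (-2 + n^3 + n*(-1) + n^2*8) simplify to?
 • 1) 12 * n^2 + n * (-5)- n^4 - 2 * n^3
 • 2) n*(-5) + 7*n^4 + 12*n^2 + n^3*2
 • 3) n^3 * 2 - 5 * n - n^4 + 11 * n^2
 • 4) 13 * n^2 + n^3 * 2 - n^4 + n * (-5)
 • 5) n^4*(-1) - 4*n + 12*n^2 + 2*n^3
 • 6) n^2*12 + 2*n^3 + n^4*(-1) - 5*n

Adding the polynomials and combining like terms:
(n^3 + 2 - 4*n + n^4*(-1) + 4*n^2) + (-2 + n^3 + n*(-1) + n^2*8)
= n^2*12 + 2*n^3 + n^4*(-1) - 5*n
6) n^2*12 + 2*n^3 + n^4*(-1) - 5*n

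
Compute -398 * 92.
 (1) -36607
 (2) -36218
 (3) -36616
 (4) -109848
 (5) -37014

-398 * 92 = -36616
3) -36616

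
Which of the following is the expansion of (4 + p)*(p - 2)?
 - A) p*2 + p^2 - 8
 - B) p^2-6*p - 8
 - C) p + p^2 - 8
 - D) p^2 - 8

Expanding (4 + p)*(p - 2):
= p*2 + p^2 - 8
A) p*2 + p^2 - 8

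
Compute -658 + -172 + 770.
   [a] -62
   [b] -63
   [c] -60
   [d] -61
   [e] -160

First: -658 + -172 = -830
Then: -830 + 770 = -60
c) -60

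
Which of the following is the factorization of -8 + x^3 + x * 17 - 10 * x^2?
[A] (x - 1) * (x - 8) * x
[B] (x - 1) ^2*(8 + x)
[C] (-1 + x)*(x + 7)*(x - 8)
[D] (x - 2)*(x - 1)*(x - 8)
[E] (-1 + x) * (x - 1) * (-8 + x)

We need to factor -8 + x^3 + x * 17 - 10 * x^2.
The factored form is (-1 + x) * (x - 1) * (-8 + x).
E) (-1 + x) * (x - 1) * (-8 + x)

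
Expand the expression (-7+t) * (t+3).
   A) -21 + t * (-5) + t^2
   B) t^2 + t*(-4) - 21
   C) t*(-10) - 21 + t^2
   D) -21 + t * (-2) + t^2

Expanding (-7+t) * (t+3):
= t^2 + t*(-4) - 21
B) t^2 + t*(-4) - 21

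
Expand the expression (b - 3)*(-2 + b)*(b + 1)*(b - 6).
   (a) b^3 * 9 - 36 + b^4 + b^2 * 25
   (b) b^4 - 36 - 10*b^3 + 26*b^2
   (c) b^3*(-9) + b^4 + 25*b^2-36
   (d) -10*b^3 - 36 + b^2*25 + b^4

Expanding (b - 3)*(-2 + b)*(b + 1)*(b - 6):
= -10*b^3 - 36 + b^2*25 + b^4
d) -10*b^3 - 36 + b^2*25 + b^4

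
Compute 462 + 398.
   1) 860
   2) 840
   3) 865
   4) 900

462 + 398 = 860
1) 860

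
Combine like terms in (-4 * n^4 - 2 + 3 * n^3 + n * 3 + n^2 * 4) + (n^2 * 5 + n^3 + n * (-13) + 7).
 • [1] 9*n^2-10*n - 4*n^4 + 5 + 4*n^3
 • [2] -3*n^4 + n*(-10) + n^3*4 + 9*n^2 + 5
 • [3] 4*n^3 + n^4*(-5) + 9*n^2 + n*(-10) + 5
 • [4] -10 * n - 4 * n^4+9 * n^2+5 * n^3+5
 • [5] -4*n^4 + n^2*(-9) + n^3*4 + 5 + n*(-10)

Adding the polynomials and combining like terms:
(-4*n^4 - 2 + 3*n^3 + n*3 + n^2*4) + (n^2*5 + n^3 + n*(-13) + 7)
= 9*n^2-10*n - 4*n^4 + 5 + 4*n^3
1) 9*n^2-10*n - 4*n^4 + 5 + 4*n^3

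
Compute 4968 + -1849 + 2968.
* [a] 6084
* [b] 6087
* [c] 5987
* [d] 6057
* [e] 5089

First: 4968 + -1849 = 3119
Then: 3119 + 2968 = 6087
b) 6087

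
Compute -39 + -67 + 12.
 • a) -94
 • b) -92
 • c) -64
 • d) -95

First: -39 + -67 = -106
Then: -106 + 12 = -94
a) -94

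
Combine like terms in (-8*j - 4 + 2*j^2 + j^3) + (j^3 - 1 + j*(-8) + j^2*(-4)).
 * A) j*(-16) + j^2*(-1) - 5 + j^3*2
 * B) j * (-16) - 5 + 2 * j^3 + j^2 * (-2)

Adding the polynomials and combining like terms:
(-8*j - 4 + 2*j^2 + j^3) + (j^3 - 1 + j*(-8) + j^2*(-4))
= j * (-16) - 5 + 2 * j^3 + j^2 * (-2)
B) j * (-16) - 5 + 2 * j^3 + j^2 * (-2)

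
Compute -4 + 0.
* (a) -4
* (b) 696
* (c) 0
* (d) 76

-4 + 0 = -4
a) -4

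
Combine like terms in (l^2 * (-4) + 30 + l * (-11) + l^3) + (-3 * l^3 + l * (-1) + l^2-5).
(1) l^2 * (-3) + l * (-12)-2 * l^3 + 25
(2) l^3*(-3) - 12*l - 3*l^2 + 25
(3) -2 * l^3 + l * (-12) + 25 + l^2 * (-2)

Adding the polynomials and combining like terms:
(l^2*(-4) + 30 + l*(-11) + l^3) + (-3*l^3 + l*(-1) + l^2 - 5)
= l^2 * (-3) + l * (-12)-2 * l^3 + 25
1) l^2 * (-3) + l * (-12)-2 * l^3 + 25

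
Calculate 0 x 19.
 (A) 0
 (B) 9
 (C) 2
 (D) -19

0 * 19 = 0
A) 0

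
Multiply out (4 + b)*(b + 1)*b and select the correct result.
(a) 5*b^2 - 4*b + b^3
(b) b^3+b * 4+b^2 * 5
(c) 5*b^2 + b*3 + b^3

Expanding (4 + b)*(b + 1)*b:
= b^3+b * 4+b^2 * 5
b) b^3+b * 4+b^2 * 5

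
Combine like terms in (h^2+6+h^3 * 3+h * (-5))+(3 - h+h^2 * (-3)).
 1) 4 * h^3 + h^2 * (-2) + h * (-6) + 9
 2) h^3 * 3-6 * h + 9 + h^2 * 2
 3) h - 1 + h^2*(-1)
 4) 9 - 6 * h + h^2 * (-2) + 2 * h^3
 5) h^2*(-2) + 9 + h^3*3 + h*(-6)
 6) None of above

Adding the polynomials and combining like terms:
(h^2 + 6 + h^3*3 + h*(-5)) + (3 - h + h^2*(-3))
= h^2*(-2) + 9 + h^3*3 + h*(-6)
5) h^2*(-2) + 9 + h^3*3 + h*(-6)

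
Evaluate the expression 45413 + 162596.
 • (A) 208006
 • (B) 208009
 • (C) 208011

45413 + 162596 = 208009
B) 208009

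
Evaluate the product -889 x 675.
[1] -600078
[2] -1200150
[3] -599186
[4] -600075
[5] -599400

-889 * 675 = -600075
4) -600075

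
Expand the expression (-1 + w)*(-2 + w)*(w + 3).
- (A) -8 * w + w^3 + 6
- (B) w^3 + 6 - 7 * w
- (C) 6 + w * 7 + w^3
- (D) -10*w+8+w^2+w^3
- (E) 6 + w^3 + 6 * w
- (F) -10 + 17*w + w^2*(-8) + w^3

Expanding (-1 + w)*(-2 + w)*(w + 3):
= w^3 + 6 - 7 * w
B) w^3 + 6 - 7 * w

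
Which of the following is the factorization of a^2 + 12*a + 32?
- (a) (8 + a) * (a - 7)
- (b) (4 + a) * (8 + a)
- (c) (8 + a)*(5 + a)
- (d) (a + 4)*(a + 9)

We need to factor a^2 + 12*a + 32.
The factored form is (4 + a) * (8 + a).
b) (4 + a) * (8 + a)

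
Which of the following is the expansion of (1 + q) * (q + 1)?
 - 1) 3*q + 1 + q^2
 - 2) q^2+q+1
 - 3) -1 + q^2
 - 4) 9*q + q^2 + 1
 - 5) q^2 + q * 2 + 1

Expanding (1 + q) * (q + 1):
= q^2 + q * 2 + 1
5) q^2 + q * 2 + 1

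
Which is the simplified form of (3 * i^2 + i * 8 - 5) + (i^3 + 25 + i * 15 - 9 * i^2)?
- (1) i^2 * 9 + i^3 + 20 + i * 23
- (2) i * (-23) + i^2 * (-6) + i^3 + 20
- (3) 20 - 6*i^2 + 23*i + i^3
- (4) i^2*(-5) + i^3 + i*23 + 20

Adding the polynomials and combining like terms:
(3*i^2 + i*8 - 5) + (i^3 + 25 + i*15 - 9*i^2)
= 20 - 6*i^2 + 23*i + i^3
3) 20 - 6*i^2 + 23*i + i^3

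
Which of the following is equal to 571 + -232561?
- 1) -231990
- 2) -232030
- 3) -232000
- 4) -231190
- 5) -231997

571 + -232561 = -231990
1) -231990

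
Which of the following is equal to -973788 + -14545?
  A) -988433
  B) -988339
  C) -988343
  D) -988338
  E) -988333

-973788 + -14545 = -988333
E) -988333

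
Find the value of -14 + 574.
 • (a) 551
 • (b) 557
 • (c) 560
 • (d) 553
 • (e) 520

-14 + 574 = 560
c) 560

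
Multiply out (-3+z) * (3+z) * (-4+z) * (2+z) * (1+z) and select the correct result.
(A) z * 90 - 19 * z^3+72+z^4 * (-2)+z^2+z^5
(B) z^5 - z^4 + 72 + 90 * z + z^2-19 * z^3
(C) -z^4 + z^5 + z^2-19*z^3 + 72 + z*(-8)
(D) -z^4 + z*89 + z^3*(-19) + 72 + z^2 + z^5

Expanding (-3+z) * (3+z) * (-4+z) * (2+z) * (1+z):
= z^5 - z^4 + 72 + 90 * z + z^2-19 * z^3
B) z^5 - z^4 + 72 + 90 * z + z^2-19 * z^3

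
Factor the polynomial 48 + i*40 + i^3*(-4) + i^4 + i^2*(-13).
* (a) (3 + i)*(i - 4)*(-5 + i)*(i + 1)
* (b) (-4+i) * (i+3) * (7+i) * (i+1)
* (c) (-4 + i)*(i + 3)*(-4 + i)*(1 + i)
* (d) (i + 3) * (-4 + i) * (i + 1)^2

We need to factor 48 + i*40 + i^3*(-4) + i^4 + i^2*(-13).
The factored form is (-4 + i)*(i + 3)*(-4 + i)*(1 + i).
c) (-4 + i)*(i + 3)*(-4 + i)*(1 + i)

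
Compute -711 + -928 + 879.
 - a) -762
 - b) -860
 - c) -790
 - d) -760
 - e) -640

First: -711 + -928 = -1639
Then: -1639 + 879 = -760
d) -760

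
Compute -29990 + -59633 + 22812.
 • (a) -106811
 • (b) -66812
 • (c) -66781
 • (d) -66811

First: -29990 + -59633 = -89623
Then: -89623 + 22812 = -66811
d) -66811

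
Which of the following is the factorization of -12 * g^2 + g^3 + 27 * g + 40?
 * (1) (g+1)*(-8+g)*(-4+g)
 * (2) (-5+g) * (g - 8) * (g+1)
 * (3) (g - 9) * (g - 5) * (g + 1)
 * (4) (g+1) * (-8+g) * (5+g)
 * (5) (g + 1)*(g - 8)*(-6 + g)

We need to factor -12 * g^2 + g^3 + 27 * g + 40.
The factored form is (-5+g) * (g - 8) * (g+1).
2) (-5+g) * (g - 8) * (g+1)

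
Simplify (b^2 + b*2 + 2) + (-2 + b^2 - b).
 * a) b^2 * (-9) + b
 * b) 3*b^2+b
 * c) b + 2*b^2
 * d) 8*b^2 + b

Adding the polynomials and combining like terms:
(b^2 + b*2 + 2) + (-2 + b^2 - b)
= b + 2*b^2
c) b + 2*b^2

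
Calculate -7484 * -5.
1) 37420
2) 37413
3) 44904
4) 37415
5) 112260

-7484 * -5 = 37420
1) 37420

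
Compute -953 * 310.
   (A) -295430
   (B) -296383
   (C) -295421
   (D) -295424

-953 * 310 = -295430
A) -295430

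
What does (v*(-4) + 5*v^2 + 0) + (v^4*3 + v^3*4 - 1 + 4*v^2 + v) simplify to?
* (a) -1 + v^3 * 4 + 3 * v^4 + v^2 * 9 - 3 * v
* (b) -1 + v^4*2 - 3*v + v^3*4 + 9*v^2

Adding the polynomials and combining like terms:
(v*(-4) + 5*v^2 + 0) + (v^4*3 + v^3*4 - 1 + 4*v^2 + v)
= -1 + v^3 * 4 + 3 * v^4 + v^2 * 9 - 3 * v
a) -1 + v^3 * 4 + 3 * v^4 + v^2 * 9 - 3 * v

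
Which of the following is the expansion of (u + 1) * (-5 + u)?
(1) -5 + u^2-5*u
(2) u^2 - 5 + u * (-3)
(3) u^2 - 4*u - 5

Expanding (u + 1) * (-5 + u):
= u^2 - 4*u - 5
3) u^2 - 4*u - 5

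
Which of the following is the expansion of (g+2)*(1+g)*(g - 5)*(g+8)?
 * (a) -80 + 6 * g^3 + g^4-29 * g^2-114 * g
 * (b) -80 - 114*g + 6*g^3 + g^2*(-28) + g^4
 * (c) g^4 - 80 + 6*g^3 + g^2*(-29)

Expanding (g+2)*(1+g)*(g - 5)*(g+8):
= -80 + 6 * g^3 + g^4-29 * g^2-114 * g
a) -80 + 6 * g^3 + g^4-29 * g^2-114 * g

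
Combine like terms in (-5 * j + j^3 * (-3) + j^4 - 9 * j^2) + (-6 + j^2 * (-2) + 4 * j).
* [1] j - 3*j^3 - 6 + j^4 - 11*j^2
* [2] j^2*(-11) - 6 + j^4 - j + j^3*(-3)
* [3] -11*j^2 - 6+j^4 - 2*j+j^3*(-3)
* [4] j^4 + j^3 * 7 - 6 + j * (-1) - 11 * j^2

Adding the polynomials and combining like terms:
(-5*j + j^3*(-3) + j^4 - 9*j^2) + (-6 + j^2*(-2) + 4*j)
= j^2*(-11) - 6 + j^4 - j + j^3*(-3)
2) j^2*(-11) - 6 + j^4 - j + j^3*(-3)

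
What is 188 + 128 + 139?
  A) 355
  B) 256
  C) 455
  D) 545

First: 188 + 128 = 316
Then: 316 + 139 = 455
C) 455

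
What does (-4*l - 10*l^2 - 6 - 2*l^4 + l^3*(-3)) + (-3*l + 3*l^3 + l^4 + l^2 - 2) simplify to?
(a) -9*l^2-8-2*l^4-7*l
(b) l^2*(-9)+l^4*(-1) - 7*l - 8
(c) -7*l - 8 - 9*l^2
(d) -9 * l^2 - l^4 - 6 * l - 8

Adding the polynomials and combining like terms:
(-4*l - 10*l^2 - 6 - 2*l^4 + l^3*(-3)) + (-3*l + 3*l^3 + l^4 + l^2 - 2)
= l^2*(-9)+l^4*(-1) - 7*l - 8
b) l^2*(-9)+l^4*(-1) - 7*l - 8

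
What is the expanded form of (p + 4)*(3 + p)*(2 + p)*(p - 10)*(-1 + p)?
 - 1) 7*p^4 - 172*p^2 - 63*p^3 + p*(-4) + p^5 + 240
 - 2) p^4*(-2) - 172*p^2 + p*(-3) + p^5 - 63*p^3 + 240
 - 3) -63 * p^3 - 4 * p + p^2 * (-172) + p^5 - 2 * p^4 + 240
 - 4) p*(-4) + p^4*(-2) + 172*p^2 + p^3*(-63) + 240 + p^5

Expanding (p + 4)*(3 + p)*(2 + p)*(p - 10)*(-1 + p):
= -63 * p^3 - 4 * p + p^2 * (-172) + p^5 - 2 * p^4 + 240
3) -63 * p^3 - 4 * p + p^2 * (-172) + p^5 - 2 * p^4 + 240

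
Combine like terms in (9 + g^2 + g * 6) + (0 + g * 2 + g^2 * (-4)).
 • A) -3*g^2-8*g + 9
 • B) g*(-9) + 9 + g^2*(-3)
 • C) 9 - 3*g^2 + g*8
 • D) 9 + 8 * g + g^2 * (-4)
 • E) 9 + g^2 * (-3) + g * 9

Adding the polynomials and combining like terms:
(9 + g^2 + g*6) + (0 + g*2 + g^2*(-4))
= 9 - 3*g^2 + g*8
C) 9 - 3*g^2 + g*8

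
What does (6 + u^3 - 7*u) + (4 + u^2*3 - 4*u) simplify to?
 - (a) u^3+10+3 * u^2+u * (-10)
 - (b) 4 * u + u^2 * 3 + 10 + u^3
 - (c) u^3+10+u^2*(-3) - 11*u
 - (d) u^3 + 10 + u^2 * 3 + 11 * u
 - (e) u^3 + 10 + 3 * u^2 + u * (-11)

Adding the polynomials and combining like terms:
(6 + u^3 - 7*u) + (4 + u^2*3 - 4*u)
= u^3 + 10 + 3 * u^2 + u * (-11)
e) u^3 + 10 + 3 * u^2 + u * (-11)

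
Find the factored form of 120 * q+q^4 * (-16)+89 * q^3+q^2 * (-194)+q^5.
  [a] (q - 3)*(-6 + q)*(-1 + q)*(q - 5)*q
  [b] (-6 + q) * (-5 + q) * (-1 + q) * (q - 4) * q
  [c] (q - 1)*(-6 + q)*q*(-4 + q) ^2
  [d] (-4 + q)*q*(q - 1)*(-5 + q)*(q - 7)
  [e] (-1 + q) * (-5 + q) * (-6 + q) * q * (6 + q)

We need to factor 120 * q+q^4 * (-16)+89 * q^3+q^2 * (-194)+q^5.
The factored form is (-6 + q) * (-5 + q) * (-1 + q) * (q - 4) * q.
b) (-6 + q) * (-5 + q) * (-1 + q) * (q - 4) * q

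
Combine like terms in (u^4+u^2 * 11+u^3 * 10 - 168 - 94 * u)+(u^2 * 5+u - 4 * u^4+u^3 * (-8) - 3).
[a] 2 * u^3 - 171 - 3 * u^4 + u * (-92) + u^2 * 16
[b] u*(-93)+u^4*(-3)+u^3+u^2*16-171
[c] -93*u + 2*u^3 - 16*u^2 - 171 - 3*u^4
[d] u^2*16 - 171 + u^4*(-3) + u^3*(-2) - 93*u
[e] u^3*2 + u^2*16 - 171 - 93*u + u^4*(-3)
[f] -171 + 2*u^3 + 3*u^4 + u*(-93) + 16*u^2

Adding the polynomials and combining like terms:
(u^4 + u^2*11 + u^3*10 - 168 - 94*u) + (u^2*5 + u - 4*u^4 + u^3*(-8) - 3)
= u^3*2 + u^2*16 - 171 - 93*u + u^4*(-3)
e) u^3*2 + u^2*16 - 171 - 93*u + u^4*(-3)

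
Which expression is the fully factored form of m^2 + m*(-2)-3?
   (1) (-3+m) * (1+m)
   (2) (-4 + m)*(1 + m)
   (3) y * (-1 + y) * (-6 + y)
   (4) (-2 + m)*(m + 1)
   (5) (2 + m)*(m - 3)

We need to factor m^2 + m*(-2)-3.
The factored form is (-3+m) * (1+m).
1) (-3+m) * (1+m)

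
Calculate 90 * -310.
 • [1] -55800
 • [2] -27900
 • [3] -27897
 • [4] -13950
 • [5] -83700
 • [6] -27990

90 * -310 = -27900
2) -27900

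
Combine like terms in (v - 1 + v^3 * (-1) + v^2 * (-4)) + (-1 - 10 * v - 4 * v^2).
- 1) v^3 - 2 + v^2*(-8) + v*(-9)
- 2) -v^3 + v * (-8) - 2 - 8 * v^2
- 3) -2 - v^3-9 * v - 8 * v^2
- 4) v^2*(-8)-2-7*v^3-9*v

Adding the polynomials and combining like terms:
(v - 1 + v^3*(-1) + v^2*(-4)) + (-1 - 10*v - 4*v^2)
= -2 - v^3-9 * v - 8 * v^2
3) -2 - v^3-9 * v - 8 * v^2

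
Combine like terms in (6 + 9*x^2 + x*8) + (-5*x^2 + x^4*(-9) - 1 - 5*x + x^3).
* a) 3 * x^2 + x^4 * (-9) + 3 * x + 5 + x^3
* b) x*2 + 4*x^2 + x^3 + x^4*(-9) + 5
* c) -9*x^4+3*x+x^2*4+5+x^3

Adding the polynomials and combining like terms:
(6 + 9*x^2 + x*8) + (-5*x^2 + x^4*(-9) - 1 - 5*x + x^3)
= -9*x^4+3*x+x^2*4+5+x^3
c) -9*x^4+3*x+x^2*4+5+x^3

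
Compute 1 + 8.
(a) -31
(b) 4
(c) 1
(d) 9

1 + 8 = 9
d) 9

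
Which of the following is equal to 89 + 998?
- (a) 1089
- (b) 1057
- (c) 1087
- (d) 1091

89 + 998 = 1087
c) 1087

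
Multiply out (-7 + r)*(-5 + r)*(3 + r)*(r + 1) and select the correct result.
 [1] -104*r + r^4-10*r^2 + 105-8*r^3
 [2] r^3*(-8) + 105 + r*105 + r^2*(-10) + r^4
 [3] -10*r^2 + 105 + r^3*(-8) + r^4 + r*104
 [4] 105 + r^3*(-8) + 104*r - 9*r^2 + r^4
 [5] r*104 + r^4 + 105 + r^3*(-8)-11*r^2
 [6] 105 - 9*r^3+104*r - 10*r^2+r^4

Expanding (-7 + r)*(-5 + r)*(3 + r)*(r + 1):
= -10*r^2 + 105 + r^3*(-8) + r^4 + r*104
3) -10*r^2 + 105 + r^3*(-8) + r^4 + r*104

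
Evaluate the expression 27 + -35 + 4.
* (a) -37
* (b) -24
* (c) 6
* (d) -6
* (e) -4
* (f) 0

First: 27 + -35 = -8
Then: -8 + 4 = -4
e) -4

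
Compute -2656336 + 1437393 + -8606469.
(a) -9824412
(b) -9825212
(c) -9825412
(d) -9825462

First: -2656336 + 1437393 = -1218943
Then: -1218943 + -8606469 = -9825412
c) -9825412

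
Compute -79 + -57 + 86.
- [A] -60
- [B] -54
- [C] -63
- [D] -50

First: -79 + -57 = -136
Then: -136 + 86 = -50
D) -50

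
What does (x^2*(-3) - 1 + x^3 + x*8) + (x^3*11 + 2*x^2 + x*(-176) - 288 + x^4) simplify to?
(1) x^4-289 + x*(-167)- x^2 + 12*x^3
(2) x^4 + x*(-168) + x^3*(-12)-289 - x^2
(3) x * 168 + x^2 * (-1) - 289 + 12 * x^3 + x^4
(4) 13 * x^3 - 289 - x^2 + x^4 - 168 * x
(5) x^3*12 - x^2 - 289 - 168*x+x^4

Adding the polynomials and combining like terms:
(x^2*(-3) - 1 + x^3 + x*8) + (x^3*11 + 2*x^2 + x*(-176) - 288 + x^4)
= x^3*12 - x^2 - 289 - 168*x+x^4
5) x^3*12 - x^2 - 289 - 168*x+x^4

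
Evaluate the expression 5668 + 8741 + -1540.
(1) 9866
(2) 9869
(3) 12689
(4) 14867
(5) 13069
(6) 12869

First: 5668 + 8741 = 14409
Then: 14409 + -1540 = 12869
6) 12869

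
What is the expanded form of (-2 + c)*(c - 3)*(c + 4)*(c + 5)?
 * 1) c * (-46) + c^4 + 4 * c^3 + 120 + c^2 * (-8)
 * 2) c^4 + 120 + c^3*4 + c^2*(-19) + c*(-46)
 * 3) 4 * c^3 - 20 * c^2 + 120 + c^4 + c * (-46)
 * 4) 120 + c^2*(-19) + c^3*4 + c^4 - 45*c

Expanding (-2 + c)*(c - 3)*(c + 4)*(c + 5):
= c^4 + 120 + c^3*4 + c^2*(-19) + c*(-46)
2) c^4 + 120 + c^3*4 + c^2*(-19) + c*(-46)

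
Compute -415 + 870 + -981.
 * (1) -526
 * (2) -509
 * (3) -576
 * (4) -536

First: -415 + 870 = 455
Then: 455 + -981 = -526
1) -526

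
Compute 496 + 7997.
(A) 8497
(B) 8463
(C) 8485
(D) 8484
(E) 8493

496 + 7997 = 8493
E) 8493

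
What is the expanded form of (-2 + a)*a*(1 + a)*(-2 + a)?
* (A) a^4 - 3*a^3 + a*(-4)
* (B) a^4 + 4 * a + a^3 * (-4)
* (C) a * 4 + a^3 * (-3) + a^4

Expanding (-2 + a)*a*(1 + a)*(-2 + a):
= a * 4 + a^3 * (-3) + a^4
C) a * 4 + a^3 * (-3) + a^4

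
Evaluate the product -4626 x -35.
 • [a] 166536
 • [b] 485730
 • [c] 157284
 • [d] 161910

-4626 * -35 = 161910
d) 161910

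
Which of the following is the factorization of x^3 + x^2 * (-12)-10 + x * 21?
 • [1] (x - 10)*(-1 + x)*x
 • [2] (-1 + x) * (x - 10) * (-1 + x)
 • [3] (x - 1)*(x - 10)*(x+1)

We need to factor x^3 + x^2 * (-12)-10 + x * 21.
The factored form is (-1 + x) * (x - 10) * (-1 + x).
2) (-1 + x) * (x - 10) * (-1 + x)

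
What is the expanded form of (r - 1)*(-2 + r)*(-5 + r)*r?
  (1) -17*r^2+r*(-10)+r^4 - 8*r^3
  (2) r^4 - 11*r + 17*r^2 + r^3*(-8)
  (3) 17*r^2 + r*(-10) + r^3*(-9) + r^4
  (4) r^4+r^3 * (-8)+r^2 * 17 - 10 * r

Expanding (r - 1)*(-2 + r)*(-5 + r)*r:
= r^4+r^3 * (-8)+r^2 * 17 - 10 * r
4) r^4+r^3 * (-8)+r^2 * 17 - 10 * r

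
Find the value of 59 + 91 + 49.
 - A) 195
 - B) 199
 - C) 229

First: 59 + 91 = 150
Then: 150 + 49 = 199
B) 199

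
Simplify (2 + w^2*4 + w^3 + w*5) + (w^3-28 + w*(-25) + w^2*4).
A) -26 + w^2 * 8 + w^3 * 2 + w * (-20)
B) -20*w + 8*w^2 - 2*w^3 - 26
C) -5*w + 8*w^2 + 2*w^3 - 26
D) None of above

Adding the polynomials and combining like terms:
(2 + w^2*4 + w^3 + w*5) + (w^3 - 28 + w*(-25) + w^2*4)
= -26 + w^2 * 8 + w^3 * 2 + w * (-20)
A) -26 + w^2 * 8 + w^3 * 2 + w * (-20)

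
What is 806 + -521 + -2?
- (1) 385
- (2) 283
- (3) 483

First: 806 + -521 = 285
Then: 285 + -2 = 283
2) 283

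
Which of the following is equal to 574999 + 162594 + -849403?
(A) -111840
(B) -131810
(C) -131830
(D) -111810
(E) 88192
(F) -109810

First: 574999 + 162594 = 737593
Then: 737593 + -849403 = -111810
D) -111810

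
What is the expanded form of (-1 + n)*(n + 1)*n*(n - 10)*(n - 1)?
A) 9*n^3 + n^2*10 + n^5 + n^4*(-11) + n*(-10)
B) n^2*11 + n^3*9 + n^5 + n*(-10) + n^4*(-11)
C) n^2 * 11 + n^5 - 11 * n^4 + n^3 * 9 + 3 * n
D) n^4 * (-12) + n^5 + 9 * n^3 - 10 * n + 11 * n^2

Expanding (-1 + n)*(n + 1)*n*(n - 10)*(n - 1):
= n^2*11 + n^3*9 + n^5 + n*(-10) + n^4*(-11)
B) n^2*11 + n^3*9 + n^5 + n*(-10) + n^4*(-11)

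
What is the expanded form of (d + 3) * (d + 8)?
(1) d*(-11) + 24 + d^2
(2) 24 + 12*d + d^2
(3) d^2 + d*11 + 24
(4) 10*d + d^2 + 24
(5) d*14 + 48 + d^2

Expanding (d + 3) * (d + 8):
= d^2 + d*11 + 24
3) d^2 + d*11 + 24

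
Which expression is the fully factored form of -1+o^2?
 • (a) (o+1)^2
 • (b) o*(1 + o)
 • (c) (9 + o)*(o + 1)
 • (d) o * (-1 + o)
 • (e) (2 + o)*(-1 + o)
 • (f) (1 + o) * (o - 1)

We need to factor -1+o^2.
The factored form is (1 + o) * (o - 1).
f) (1 + o) * (o - 1)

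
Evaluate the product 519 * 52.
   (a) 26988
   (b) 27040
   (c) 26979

519 * 52 = 26988
a) 26988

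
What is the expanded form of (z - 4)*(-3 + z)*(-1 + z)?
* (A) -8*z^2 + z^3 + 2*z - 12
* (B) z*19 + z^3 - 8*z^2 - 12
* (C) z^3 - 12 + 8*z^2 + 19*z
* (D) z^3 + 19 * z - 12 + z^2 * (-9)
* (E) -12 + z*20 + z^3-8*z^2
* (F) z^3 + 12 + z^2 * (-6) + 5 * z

Expanding (z - 4)*(-3 + z)*(-1 + z):
= z*19 + z^3 - 8*z^2 - 12
B) z*19 + z^3 - 8*z^2 - 12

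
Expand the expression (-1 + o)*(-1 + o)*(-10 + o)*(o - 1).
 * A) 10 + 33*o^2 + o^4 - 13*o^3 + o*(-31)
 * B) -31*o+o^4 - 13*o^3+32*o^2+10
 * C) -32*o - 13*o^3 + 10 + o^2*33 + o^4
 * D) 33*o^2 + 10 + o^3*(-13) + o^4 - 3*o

Expanding (-1 + o)*(-1 + o)*(-10 + o)*(o - 1):
= 10 + 33*o^2 + o^4 - 13*o^3 + o*(-31)
A) 10 + 33*o^2 + o^4 - 13*o^3 + o*(-31)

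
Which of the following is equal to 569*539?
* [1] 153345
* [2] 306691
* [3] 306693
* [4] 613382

569 * 539 = 306691
2) 306691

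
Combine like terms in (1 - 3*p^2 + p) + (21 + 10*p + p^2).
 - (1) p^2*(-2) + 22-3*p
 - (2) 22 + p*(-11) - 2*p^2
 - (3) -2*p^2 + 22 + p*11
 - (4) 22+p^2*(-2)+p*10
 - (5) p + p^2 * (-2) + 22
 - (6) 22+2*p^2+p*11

Adding the polynomials and combining like terms:
(1 - 3*p^2 + p) + (21 + 10*p + p^2)
= -2*p^2 + 22 + p*11
3) -2*p^2 + 22 + p*11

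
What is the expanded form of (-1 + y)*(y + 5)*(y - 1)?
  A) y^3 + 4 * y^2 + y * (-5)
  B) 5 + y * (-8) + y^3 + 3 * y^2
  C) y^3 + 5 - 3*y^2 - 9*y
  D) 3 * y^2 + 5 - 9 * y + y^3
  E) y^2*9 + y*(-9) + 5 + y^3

Expanding (-1 + y)*(y + 5)*(y - 1):
= 3 * y^2 + 5 - 9 * y + y^3
D) 3 * y^2 + 5 - 9 * y + y^3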